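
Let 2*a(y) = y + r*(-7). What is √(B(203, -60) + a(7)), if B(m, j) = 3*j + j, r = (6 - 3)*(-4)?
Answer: I*√778/2 ≈ 13.946*I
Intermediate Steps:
r = -12 (r = 3*(-4) = -12)
B(m, j) = 4*j
a(y) = 42 + y/2 (a(y) = (y - 12*(-7))/2 = (y + 84)/2 = (84 + y)/2 = 42 + y/2)
√(B(203, -60) + a(7)) = √(4*(-60) + (42 + (½)*7)) = √(-240 + (42 + 7/2)) = √(-240 + 91/2) = √(-389/2) = I*√778/2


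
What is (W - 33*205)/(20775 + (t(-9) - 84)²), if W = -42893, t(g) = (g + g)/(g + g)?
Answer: -3547/1976 ≈ -1.7950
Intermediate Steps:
t(g) = 1 (t(g) = (2*g)/((2*g)) = (2*g)*(1/(2*g)) = 1)
(W - 33*205)/(20775 + (t(-9) - 84)²) = (-42893 - 33*205)/(20775 + (1 - 84)²) = (-42893 - 6765)/(20775 + (-83)²) = -49658/(20775 + 6889) = -49658/27664 = -49658*1/27664 = -3547/1976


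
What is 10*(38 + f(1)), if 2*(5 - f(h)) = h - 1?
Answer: 430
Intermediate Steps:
f(h) = 11/2 - h/2 (f(h) = 5 - (h - 1)/2 = 5 - (-1 + h)/2 = 5 + (½ - h/2) = 11/2 - h/2)
10*(38 + f(1)) = 10*(38 + (11/2 - ½*1)) = 10*(38 + (11/2 - ½)) = 10*(38 + 5) = 10*43 = 430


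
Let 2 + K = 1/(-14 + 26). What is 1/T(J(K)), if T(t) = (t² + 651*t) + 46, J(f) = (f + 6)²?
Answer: 20736/231798001 ≈ 8.9457e-5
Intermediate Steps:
K = -23/12 (K = -2 + 1/(-14 + 26) = -2 + 1/12 = -23/12 ≈ -1.9167)
J(f) = (6 + f)²
T(t) = 46 + t² + 651*t
1/T(J(K)) = 1/(46 + ((6 - 23/12)²)² + 651*(6 - 23/12)²) = 1/(46 + ((49/12)²)² + 651*(49/12)²) = 1/(46 + (2401/144)² + 651*(2401/144)) = 1/(46 + 5764801/20736 + 521017/48) = 1/(231798001/20736) = 20736/231798001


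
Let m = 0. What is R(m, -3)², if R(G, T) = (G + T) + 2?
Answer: 1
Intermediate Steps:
R(G, T) = 2 + G + T
R(m, -3)² = (2 + 0 - 3)² = (-1)² = 1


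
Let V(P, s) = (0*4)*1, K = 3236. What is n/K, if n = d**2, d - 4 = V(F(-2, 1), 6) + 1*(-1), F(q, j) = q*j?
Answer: 9/3236 ≈ 0.0027812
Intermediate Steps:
F(q, j) = j*q
V(P, s) = 0 (V(P, s) = 0*1 = 0)
d = 3 (d = 4 + (0 + 1*(-1)) = 4 + (0 - 1) = 4 - 1 = 3)
n = 9 (n = 3**2 = 9)
n/K = 9/3236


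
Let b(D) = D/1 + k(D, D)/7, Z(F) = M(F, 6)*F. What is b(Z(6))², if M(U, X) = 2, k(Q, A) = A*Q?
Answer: 51984/49 ≈ 1060.9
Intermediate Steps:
Z(F) = 2*F
b(D) = D + D²/7 (b(D) = D/1 + (D*D)/7 = D*1 + D²*(⅐) = D + D²/7)
b(Z(6))² = ((2*6)*(7 + 2*6)/7)² = ((⅐)*12*(7 + 12))² = ((⅐)*12*19)² = (228/7)² = 51984/49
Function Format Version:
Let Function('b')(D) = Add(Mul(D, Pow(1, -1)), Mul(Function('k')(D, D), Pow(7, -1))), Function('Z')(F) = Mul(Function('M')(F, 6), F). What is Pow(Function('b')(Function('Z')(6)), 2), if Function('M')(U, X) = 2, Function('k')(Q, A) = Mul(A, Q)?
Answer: Rational(51984, 49) ≈ 1060.9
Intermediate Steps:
Function('Z')(F) = Mul(2, F)
Function('b')(D) = Add(D, Mul(Rational(1, 7), Pow(D, 2))) (Function('b')(D) = Add(Mul(D, Pow(1, -1)), Mul(Mul(D, D), Pow(7, -1))) = Add(Mul(D, 1), Mul(Pow(D, 2), Rational(1, 7))) = Add(D, Mul(Rational(1, 7), Pow(D, 2))))
Pow(Function('b')(Function('Z')(6)), 2) = Pow(Mul(Rational(1, 7), Mul(2, 6), Add(7, Mul(2, 6))), 2) = Pow(Mul(Rational(1, 7), 12, Add(7, 12)), 2) = Pow(Mul(Rational(1, 7), 12, 19), 2) = Pow(Rational(228, 7), 2) = Rational(51984, 49)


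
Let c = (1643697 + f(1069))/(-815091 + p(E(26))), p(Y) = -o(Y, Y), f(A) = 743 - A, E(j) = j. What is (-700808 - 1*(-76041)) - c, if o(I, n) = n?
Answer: -509256559368/815117 ≈ -6.2477e+5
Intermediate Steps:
p(Y) = -Y
c = -1643371/815117 (c = (1643697 + (743 - 1*1069))/(-815091 - 1*26) = (1643697 + (743 - 1069))/(-815091 - 26) = (1643697 - 326)/(-815117) = 1643371*(-1/815117) = -1643371/815117 ≈ -2.0161)
(-700808 - 1*(-76041)) - c = (-700808 - 1*(-76041)) - 1*(-1643371/815117) = (-700808 + 76041) + 1643371/815117 = -624767 + 1643371/815117 = -509256559368/815117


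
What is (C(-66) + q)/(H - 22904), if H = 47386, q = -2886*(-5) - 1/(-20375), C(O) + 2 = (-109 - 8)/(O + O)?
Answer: 12935496669/21948113000 ≈ 0.58937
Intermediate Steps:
C(O) = -2 - 117/(2*O) (C(O) = -2 + (-109 - 8)/(O + O) = -2 - 117*1/(2*O) = -2 - 117/(2*O))
q = 294011251/20375 (q = 14430 - 1*(-1/20375) = 14430 + 1/20375 = 294011251/20375 ≈ 14430.)
(C(-66) + q)/(H - 22904) = ((-2 - 117/2/(-66)) + 294011251/20375)/(47386 - 22904) = ((-2 - 117/2*(-1/66)) + 294011251/20375)/24482 = ((-2 + 39/44) + 294011251/20375)*(1/24482) = (-49/44 + 294011251/20375)*(1/24482) = (12935496669/896500)*(1/24482) = 12935496669/21948113000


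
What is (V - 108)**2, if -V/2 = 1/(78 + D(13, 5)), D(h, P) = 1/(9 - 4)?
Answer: 1784048644/152881 ≈ 11670.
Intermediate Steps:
D(h, P) = 1/5
V = -10/391 (V = -2/(78 + 1/5) = -2/391/5 = -2*5/391 = -10/391 ≈ -0.025575)
(V - 108)**2 = (-10/391 - 108)**2 = (-42238/391)**2 = 1784048644/152881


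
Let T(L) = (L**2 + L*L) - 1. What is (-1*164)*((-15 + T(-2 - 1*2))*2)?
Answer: -5248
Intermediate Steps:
T(L) = -1 + 2*L**2 (T(L) = (L**2 + L**2) - 1 = 2*L**2 - 1 = -1 + 2*L**2)
(-1*164)*((-15 + T(-2 - 1*2))*2) = (-1*164)*((-15 + (-1 + 2*(-2 - 1*2)**2))*2) = -164*(-15 + (-1 + 2*(-2 - 2)**2))*2 = -164*(-15 + (-1 + 2*(-4)**2))*2 = -164*(-15 + (-1 + 2*16))*2 = -164*(-15 + (-1 + 32))*2 = -164*(-15 + 31)*2 = -2624*2 = -164*32 = -5248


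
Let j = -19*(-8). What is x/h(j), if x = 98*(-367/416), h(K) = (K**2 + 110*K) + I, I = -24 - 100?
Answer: -17983/8257600 ≈ -0.0021778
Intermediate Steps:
I = -124
j = 152
h(K) = -124 + K**2 + 110*K (h(K) = (K**2 + 110*K) - 124 = -124 + K**2 + 110*K)
x = -17983/208 (x = 98*(-367*1/416) = 98*(-367/416) = -17983/208 ≈ -86.457)
x/h(j) = -17983/(208*(-124 + 152**2 + 110*152)) = -17983/(208*(-124 + 23104 + 16720)) = -17983/208/39700 = -17983/208*1/39700 = -17983/8257600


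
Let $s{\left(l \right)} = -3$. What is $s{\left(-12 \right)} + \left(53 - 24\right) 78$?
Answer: $2259$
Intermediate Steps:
$s{\left(-12 \right)} + \left(53 - 24\right) 78 = -3 + \left(53 - 24\right) 78 = -3 + 29 \cdot 78 = -3 + 2262 = 2259$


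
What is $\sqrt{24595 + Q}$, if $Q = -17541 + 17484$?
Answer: $\sqrt{24538} \approx 156.65$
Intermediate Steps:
$Q = -57$
$\sqrt{24595 + Q} = \sqrt{24595 - 57} = \sqrt{24538}$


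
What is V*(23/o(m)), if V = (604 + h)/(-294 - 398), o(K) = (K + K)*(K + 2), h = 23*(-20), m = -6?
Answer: -69/692 ≈ -0.099711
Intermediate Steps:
h = -460
o(K) = 2*K*(2 + K) (o(K) = (2*K)*(2 + K) = 2*K*(2 + K))
V = -36/173 (V = (604 - 460)/(-294 - 398) = 144/(-692) = 144*(-1/692) = -36/173 ≈ -0.20809)
V*(23/o(m)) = -828/(173*(2*(-6)*(2 - 6))) = -828/(173*(2*(-6)*(-4))) = -828/(173*48) = -36/173*23/48 = -69/692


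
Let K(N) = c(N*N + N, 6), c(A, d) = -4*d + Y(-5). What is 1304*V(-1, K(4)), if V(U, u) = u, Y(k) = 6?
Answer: -23472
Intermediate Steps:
c(A, d) = 6 - 4*d (c(A, d) = -4*d + 6 = 6 - 4*d)
K(N) = -18 (K(N) = 6 - 4*6 = 6 - 24 = -18)
1304*V(-1, K(4)) = 1304*(-18) = -23472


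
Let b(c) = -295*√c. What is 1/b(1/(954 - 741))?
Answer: -√213/295 ≈ -0.049473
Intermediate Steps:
1/b(1/(954 - 741)) = 1/(-295/√(954 - 741)) = 1/(-295*√213/213) = -√213/295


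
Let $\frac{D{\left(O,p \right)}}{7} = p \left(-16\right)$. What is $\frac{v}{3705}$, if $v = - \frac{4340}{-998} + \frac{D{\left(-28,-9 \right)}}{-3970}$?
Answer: $\frac{4055954}{3669858075} \approx 0.0011052$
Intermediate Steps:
$D{\left(O,p \right)} = - 112 p$ ($D{\left(O,p \right)} = 7 p \left(-16\right) = 7 \left(- 16 p\right) = - 112 p$)
$v = \frac{4055954}{990515}$ ($v = - \frac{4340}{-998} + \frac{\left(-112\right) \left(-9\right)}{-3970} = \left(-4340\right) \left(- \frac{1}{998}\right) + 1008 \left(- \frac{1}{3970}\right) = \frac{2170}{499} - \frac{504}{1985} = \frac{4055954}{990515} \approx 4.0948$)
$\frac{v}{3705} = \frac{4055954}{990515 \cdot 3705} = \frac{4055954}{990515} \cdot \frac{1}{3705} = \frac{4055954}{3669858075}$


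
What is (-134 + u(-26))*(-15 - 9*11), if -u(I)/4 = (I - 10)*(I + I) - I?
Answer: 880764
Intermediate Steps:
u(I) = 4*I - 8*I*(-10 + I) (u(I) = -4*((I - 10)*(I + I) - I) = -4*((-10 + I)*(2*I) - I) = -4*(2*I*(-10 + I) - I) = -4*(-I + 2*I*(-10 + I)) = 4*I - 8*I*(-10 + I))
(-134 + u(-26))*(-15 - 9*11) = (-134 + 4*(-26)*(21 - 2*(-26)))*(-15 - 9*11) = (-134 + 4*(-26)*(21 + 52))*(-15 - 99) = (-134 + 4*(-26)*73)*(-114) = (-134 - 7592)*(-114) = -7726*(-114) = 880764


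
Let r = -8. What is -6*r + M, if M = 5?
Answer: 53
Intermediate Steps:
-6*r + M = -6*(-8) + 5 = 48 + 5 = 53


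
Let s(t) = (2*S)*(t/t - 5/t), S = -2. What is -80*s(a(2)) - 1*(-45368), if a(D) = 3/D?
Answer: 133864/3 ≈ 44621.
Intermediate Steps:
s(t) = -4 + 20/t (s(t) = (2*(-2))*(t/t - 5/t) = -4*(1 - 5/t) = -4 + 20/t)
-80*s(a(2)) - 1*(-45368) = -80*(-4 + 20/((3/2))) - 1*(-45368) = -80*(-4 + 20/((3*(½)))) + 45368 = -80*(-4 + 20/(3/2)) + 45368 = -80*(-4 + 20*(⅔)) + 45368 = -80*(-4 + 40/3) + 45368 = -80*28/3 + 45368 = -2240/3 + 45368 = 133864/3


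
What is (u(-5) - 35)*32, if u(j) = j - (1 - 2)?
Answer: -1248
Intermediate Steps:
u(j) = 1 + j (u(j) = j - 1*(-1) = j + 1 = 1 + j)
(u(-5) - 35)*32 = ((1 - 5) - 35)*32 = (-4 - 35)*32 = -39*32 = -1248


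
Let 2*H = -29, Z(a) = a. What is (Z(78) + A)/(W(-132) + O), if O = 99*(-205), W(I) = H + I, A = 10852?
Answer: -21860/40883 ≈ -0.53470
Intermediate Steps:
H = -29/2 (H = (½)*(-29) = -29/2 ≈ -14.500)
W(I) = -29/2 + I
O = -20295
(Z(78) + A)/(W(-132) + O) = (78 + 10852)/((-29/2 - 132) - 20295) = 10930/(-293/2 - 20295) = 10930/(-40883/2) = 10930*(-2/40883) = -21860/40883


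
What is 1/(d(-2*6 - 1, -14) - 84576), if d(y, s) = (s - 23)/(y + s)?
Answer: -27/2283515 ≈ -1.1824e-5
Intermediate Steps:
d(y, s) = (-23 + s)/(s + y)
1/(d(-2*6 - 1, -14) - 84576) = 1/((-23 - 14)/(-14 + (-2*6 - 1)) - 84576) = 1/(-37/(-14 + (-12 - 1)) - 84576) = 1/(-37/(-14 - 13) - 84576) = 1/(-37/(-27) - 84576) = 1/(-1/27*(-37) - 84576) = 1/(37/27 - 84576) = 1/(-2283515/27) = -27/2283515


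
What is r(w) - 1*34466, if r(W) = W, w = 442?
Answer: -34024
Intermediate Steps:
r(w) - 1*34466 = 442 - 1*34466 = 442 - 34466 = -34024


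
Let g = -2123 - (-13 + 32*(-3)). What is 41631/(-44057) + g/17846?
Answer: -415838812/393120611 ≈ -1.0578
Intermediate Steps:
g = -2014 (g = -2123 - (-13 - 96) = -2123 - 1*(-109) = -2123 + 109 = -2014)
41631/(-44057) + g/17846 = 41631/(-44057) - 2014/17846 = 41631*(-1/44057) - 2014*1/17846 = -41631/44057 - 1007/8923 = -415838812/393120611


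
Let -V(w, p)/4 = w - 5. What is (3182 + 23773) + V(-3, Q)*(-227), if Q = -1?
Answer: 19691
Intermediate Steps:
V(w, p) = 20 - 4*w (V(w, p) = -4*(w - 5) = -4*(-5 + w) = 20 - 4*w)
(3182 + 23773) + V(-3, Q)*(-227) = (3182 + 23773) + (20 - 4*(-3))*(-227) = 26955 + (20 + 12)*(-227) = 26955 + 32*(-227) = 26955 - 7264 = 19691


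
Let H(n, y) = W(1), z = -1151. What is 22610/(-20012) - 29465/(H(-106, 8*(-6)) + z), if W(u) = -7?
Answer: 70433900/2896737 ≈ 24.315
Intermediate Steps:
H(n, y) = -7
22610/(-20012) - 29465/(H(-106, 8*(-6)) + z) = 22610/(-20012) - 29465/(-7 - 1151) = 22610*(-1/20012) - 29465/(-1158) = -11305/10006 - 29465*(-1/1158) = -11305/10006 + 29465/1158 = 70433900/2896737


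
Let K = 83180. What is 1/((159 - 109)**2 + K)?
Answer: 1/85680 ≈ 1.1671e-5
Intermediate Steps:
1/((159 - 109)**2 + K) = 1/((159 - 109)**2 + 83180) = 1/(50**2 + 83180) = 1/(2500 + 83180) = 1/85680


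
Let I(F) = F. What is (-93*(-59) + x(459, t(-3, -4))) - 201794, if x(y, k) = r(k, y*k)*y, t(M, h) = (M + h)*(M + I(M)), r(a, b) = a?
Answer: -177029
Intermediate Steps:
t(M, h) = 2*M*(M + h) (t(M, h) = (M + h)*(M + M) = (M + h)*(2*M) = 2*M*(M + h))
x(y, k) = k*y
(-93*(-59) + x(459, t(-3, -4))) - 201794 = (-93*(-59) + (2*(-3)*(-3 - 4))*459) - 201794 = (5487 + (2*(-3)*(-7))*459) - 201794 = (5487 + 42*459) - 201794 = (5487 + 19278) - 201794 = 24765 - 201794 = -177029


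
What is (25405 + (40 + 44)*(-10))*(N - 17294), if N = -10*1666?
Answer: -834080010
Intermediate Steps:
N = -16660
(25405 + (40 + 44)*(-10))*(N - 17294) = (25405 + (40 + 44)*(-10))*(-16660 - 17294) = (25405 + 84*(-10))*(-33954) = (25405 - 840)*(-33954) = 24565*(-33954) = -834080010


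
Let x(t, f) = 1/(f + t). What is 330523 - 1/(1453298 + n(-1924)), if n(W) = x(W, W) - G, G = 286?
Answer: 1848016950207677/5591190175 ≈ 3.3052e+5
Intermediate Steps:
n(W) = -286 + 1/(2*W) (n(W) = 1/(W + W) - 1*286 = 1/(2*W) - 286 = -286 + 1/(2*W))
330523 - 1/(1453298 + n(-1924)) = 330523 - 1/(1453298 + (-286 + (½)/(-1924))) = 330523 - 1/(1453298 + (-286 + (½)*(-1/1924))) = 330523 - 1/(1453298 + (-286 - 1/3848)) = 330523 - 1/(1453298 - 1100529/3848) = 330523 - 1/5591190175/3848 = 330523 - 1*3848/5591190175 = 330523 - 3848/5591190175 = 1848016950207677/5591190175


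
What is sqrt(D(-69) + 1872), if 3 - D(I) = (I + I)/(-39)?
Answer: sqrt(316277)/13 ≈ 43.260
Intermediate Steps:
D(I) = 3 + 2*I/39 (D(I) = 3 - (I + I)/(-39) = 3 - 2*I*(-1)/39 = 3 - (-2)*I/39 = 3 + 2*I/39)
sqrt(D(-69) + 1872) = sqrt((3 + (2/39)*(-69)) + 1872) = sqrt((3 - 46/13) + 1872) = sqrt(-7/13 + 1872) = sqrt(24329/13) = sqrt(316277)/13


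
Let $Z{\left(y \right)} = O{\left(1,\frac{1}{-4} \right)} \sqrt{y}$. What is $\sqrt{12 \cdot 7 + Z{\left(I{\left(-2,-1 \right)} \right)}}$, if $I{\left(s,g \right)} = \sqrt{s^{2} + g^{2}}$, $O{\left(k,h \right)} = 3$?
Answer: $\sqrt{84 + 3 \sqrt[4]{5}} \approx 9.4067$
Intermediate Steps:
$I{\left(s,g \right)} = \sqrt{g^{2} + s^{2}}$
$Z{\left(y \right)} = 3 \sqrt{y}$
$\sqrt{12 \cdot 7 + Z{\left(I{\left(-2,-1 \right)} \right)}} = \sqrt{12 \cdot 7 + 3 \sqrt{\sqrt{\left(-1\right)^{2} + \left(-2\right)^{2}}}} = \sqrt{84 + 3 \sqrt{\sqrt{1 + 4}}} = \sqrt{84 + 3 \sqrt{\sqrt{5}}} = \sqrt{84 + 3 \sqrt[4]{5}}$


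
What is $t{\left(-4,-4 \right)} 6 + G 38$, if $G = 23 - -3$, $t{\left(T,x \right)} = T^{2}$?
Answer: $1084$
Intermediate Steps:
$G = 26$ ($G = 23 + 3 = 26$)
$t{\left(-4,-4 \right)} 6 + G 38 = \left(-4\right)^{2} \cdot 6 + 26 \cdot 38 = 16 \cdot 6 + 988 = 96 + 988 = 1084$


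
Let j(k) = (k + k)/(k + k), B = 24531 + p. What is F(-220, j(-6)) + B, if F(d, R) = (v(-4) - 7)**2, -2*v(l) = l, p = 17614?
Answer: 42170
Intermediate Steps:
v(l) = -l/2
B = 42145 (B = 24531 + 17614 = 42145)
j(k) = 1 (j(k) = (2*k)/((2*k)) = (2*k)*(1/(2*k)) = 1)
F(d, R) = 25 (F(d, R) = (-1/2*(-4) - 7)**2 = (2 - 7)**2 = (-5)**2 = 25)
F(-220, j(-6)) + B = 25 + 42145 = 42170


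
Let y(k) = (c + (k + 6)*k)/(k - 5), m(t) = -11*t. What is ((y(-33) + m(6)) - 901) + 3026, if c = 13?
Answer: 38669/19 ≈ 2035.2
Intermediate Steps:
y(k) = (13 + k*(6 + k))/(-5 + k) (y(k) = (13 + (k + 6)*k)/(k - 5) = (13 + (6 + k)*k)/(-5 + k) = (13 + k*(6 + k))/(-5 + k))
((y(-33) + m(6)) - 901) + 3026 = (((13 + (-33)**2 + 6*(-33))/(-5 - 33) - 11*6) - 901) + 3026 = (((13 + 1089 - 198)/(-38) - 66) - 901) + 3026 = ((-1/38*904 - 66) - 901) + 3026 = ((-452/19 - 66) - 901) + 3026 = (-1706/19 - 901) + 3026 = -18825/19 + 3026 = 38669/19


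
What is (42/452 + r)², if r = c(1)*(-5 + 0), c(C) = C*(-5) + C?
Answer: 20620681/51076 ≈ 403.73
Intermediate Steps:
c(C) = -4*C (c(C) = -5*C + C = -4*C)
r = 20 (r = (-4*1)*(-5 + 0) = -4*(-5) = 20)
(42/452 + r)² = (42/452 + 20)² = (42*(1/452) + 20)² = (21/226 + 20)² = (4541/226)² = 20620681/51076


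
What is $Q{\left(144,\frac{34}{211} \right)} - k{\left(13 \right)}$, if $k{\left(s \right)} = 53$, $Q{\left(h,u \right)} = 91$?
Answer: $38$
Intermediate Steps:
$Q{\left(144,\frac{34}{211} \right)} - k{\left(13 \right)} = 91 - 53 = 38$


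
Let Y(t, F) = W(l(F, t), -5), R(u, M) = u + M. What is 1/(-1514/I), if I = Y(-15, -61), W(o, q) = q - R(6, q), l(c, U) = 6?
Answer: 3/757 ≈ 0.0039630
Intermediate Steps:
R(u, M) = M + u
W(o, q) = -6 (W(o, q) = q - (q + 6) = q - (6 + q) = q + (-6 - q) = -6)
Y(t, F) = -6
I = -6
1/(-1514/I) = 1/(-1514/(-6)) = 1/(-1514*(-⅙)) = 1/(757/3) = 3/757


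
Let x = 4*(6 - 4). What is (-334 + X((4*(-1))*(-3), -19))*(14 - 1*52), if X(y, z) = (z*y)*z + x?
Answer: -152228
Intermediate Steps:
x = 8 (x = 4*2 = 8)
X(y, z) = 8 + y*z**2 (X(y, z) = (z*y)*z + 8 = (y*z)*z + 8 = y*z**2 + 8 = 8 + y*z**2)
(-334 + X((4*(-1))*(-3), -19))*(14 - 1*52) = (-334 + (8 + ((4*(-1))*(-3))*(-19)**2))*(14 - 1*52) = (-334 + (8 - 4*(-3)*361))*(14 - 52) = (-334 + (8 + 12*361))*(-38) = (-334 + (8 + 4332))*(-38) = (-334 + 4340)*(-38) = 4006*(-38) = -152228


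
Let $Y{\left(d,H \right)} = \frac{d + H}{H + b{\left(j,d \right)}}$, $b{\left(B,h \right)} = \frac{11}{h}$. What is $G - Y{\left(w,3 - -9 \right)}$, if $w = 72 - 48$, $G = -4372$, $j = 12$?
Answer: $- \frac{1308092}{299} \approx -4374.9$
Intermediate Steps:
$w = 24$ ($w = 72 - 48 = 24$)
$Y{\left(d,H \right)} = \frac{H + d}{H + \frac{11}{d}}$ ($Y{\left(d,H \right)} = \frac{d + H}{H + \frac{11}{d}} = \frac{H + d}{H + \frac{11}{d}}$)
$G - Y{\left(w,3 - -9 \right)} = -4372 - \frac{24 \left(\left(3 - -9\right) + 24\right)}{11 + \left(3 - -9\right) 24} = -4372 - \frac{24 \left(\left(3 + 9\right) + 24\right)}{11 + \left(3 + 9\right) 24} = -4372 - \frac{24 \left(12 + 24\right)}{11 + 12 \cdot 24} = -4372 - 24 \frac{1}{11 + 288} \cdot 36 = -4372 - 24 \cdot \frac{1}{299} \cdot 36 = -4372 - \frac{864}{299} = - \frac{1308092}{299}$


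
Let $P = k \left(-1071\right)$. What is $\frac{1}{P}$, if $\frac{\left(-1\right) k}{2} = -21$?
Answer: $- \frac{1}{44982} \approx -2.2231 \cdot 10^{-5}$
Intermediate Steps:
$k = 42$ ($k = \left(-2\right) \left(-21\right) = 42$)
$P = -44982$ ($P = 42 \left(-1071\right) = -44982$)
$\frac{1}{P} = \frac{1}{-44982} = - \frac{1}{44982}$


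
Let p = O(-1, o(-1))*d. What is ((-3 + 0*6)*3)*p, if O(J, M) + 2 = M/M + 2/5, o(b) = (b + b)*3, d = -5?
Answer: -27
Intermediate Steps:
o(b) = 6*b (o(b) = (2*b)*3 = 6*b)
O(J, M) = -3/5 (O(J, M) = -2 + (M/M + 2/5) = -2 + (1 + 2*(1/5)) = -2 + (1 + 2/5) = -2 + 7/5 = -3/5)
p = 3 (p = -3/5*(-5) = 3)
((-3 + 0*6)*3)*p = ((-3 + 0*6)*3)*3 = ((-3 + 0)*3)*3 = -3*3*3 = -9*3 = -27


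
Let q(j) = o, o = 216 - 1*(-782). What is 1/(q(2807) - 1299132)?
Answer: -1/1298134 ≈ -7.7034e-7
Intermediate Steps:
o = 998 (o = 216 + 782 = 998)
q(j) = 998
1/(q(2807) - 1299132) = 1/(998 - 1299132) = 1/(-1298134) = -1/1298134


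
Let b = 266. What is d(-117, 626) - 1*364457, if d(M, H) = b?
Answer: -364191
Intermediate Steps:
d(M, H) = 266
d(-117, 626) - 1*364457 = 266 - 1*364457 = 266 - 364457 = -364191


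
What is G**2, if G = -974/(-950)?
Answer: 237169/225625 ≈ 1.0512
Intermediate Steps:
G = 487/475 (G = -974*(-1/950) = 487/475 ≈ 1.0253)
G**2 = (487/475)**2 = 237169/225625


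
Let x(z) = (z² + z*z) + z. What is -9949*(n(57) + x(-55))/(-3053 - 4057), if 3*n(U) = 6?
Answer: 19888051/2370 ≈ 8391.6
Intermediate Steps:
n(U) = 2 (n(U) = (⅓)*6 = 2)
x(z) = z + 2*z² (x(z) = (z² + z²) + z = 2*z² + z = z + 2*z²)
-9949*(n(57) + x(-55))/(-3053 - 4057) = -9949*(2 - 55*(1 + 2*(-55)))/(-3053 - 4057) = -(-9949/3555 + 109439*(1 - 110)/1422) = -9949/((-7110/(2 - 55*(-109)))) = -9949/((-7110/(2 + 5995))) = -9949/((-7110/5997)) = -9949/((-7110*1/5997)) = -9949/(-2370/1999) = -9949*(-1999/2370) = 19888051/2370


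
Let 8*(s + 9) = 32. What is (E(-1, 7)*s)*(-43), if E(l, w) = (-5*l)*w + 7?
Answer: 9030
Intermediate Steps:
E(l, w) = 7 - 5*l*w (E(l, w) = -5*l*w + 7 = 7 - 5*l*w)
s = -5 (s = -9 + (⅛)*32 = -9 + 4 = -5)
(E(-1, 7)*s)*(-43) = ((7 - 5*(-1)*7)*(-5))*(-43) = ((7 + 35)*(-5))*(-43) = (42*(-5))*(-43) = -210*(-43) = 9030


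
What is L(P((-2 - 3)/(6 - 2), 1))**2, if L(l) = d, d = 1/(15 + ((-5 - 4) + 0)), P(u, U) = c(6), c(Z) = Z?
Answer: 1/36 ≈ 0.027778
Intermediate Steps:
P(u, U) = 6
d = 1/6 (d = 1/(15 + (-9 + 0)) = 1/(15 - 9) = 1/6 ≈ 0.16667)
L(l) = 1/6
L(P((-2 - 3)/(6 - 2), 1))**2 = (1/6)**2 = 1/36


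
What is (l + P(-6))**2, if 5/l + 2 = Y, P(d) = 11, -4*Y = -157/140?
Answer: 60730849/927369 ≈ 65.487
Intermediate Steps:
Y = 157/560 (Y = -(-157)/(4*140) = -1/4*(-157/140) = 157/560 ≈ 0.28036)
l = -2800/963 (l = 5/(-2 + 157/560) = 5/(-963/560) = 5*(-560/963) = -2800/963 ≈ -2.9076)
(l + P(-6))**2 = (-2800/963 + 11)**2 = (7793/963)**2 = 60730849/927369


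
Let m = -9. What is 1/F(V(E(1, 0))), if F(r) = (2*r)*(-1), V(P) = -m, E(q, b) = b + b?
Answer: -1/18 ≈ -0.055556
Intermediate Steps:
E(q, b) = 2*b
V(P) = 9 (V(P) = -1*(-9) = 9)
F(r) = -2*r
1/F(V(E(1, 0))) = 1/(-2*9) = 1/(-18) = -1/18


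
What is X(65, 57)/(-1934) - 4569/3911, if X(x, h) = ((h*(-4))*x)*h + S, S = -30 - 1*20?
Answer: 1647568622/3781937 ≈ 435.64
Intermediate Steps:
S = -50 (S = -30 - 20 = -50)
X(x, h) = -50 - 4*x*h**2 (X(x, h) = ((h*(-4))*x)*h - 50 = ((-4*h)*x)*h - 50 = (-4*h*x)*h - 50 = -4*x*h**2 - 50 = -50 - 4*x*h**2)
X(65, 57)/(-1934) - 4569/3911 = (-50 - 4*65*57**2)/(-1934) - 4569/3911 = (-50 - 4*65*3249)*(-1/1934) - 4569*1/3911 = (-50 - 844740)*(-1/1934) - 4569/3911 = -844790*(-1/1934) - 4569/3911 = 422395/967 - 4569/3911 = 1647568622/3781937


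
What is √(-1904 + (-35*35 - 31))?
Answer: 2*I*√790 ≈ 56.214*I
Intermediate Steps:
√(-1904 + (-35*35 - 31)) = √(-1904 + (-1225 - 31)) = √(-1904 - 1256) = √(-3160) = 2*I*√790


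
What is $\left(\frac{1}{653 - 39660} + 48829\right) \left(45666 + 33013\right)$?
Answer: $\frac{7887250073082}{2053} \approx 3.8418 \cdot 10^{9}$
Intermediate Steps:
$\left(\frac{1}{653 - 39660} + 48829\right) \left(45666 + 33013\right) = \left(\frac{1}{-39007} + 48829\right) 78679 = \left(- \frac{1}{39007} + 48829\right) 78679 = \frac{1904672802}{39007} \cdot 78679 = \frac{7887250073082}{2053}$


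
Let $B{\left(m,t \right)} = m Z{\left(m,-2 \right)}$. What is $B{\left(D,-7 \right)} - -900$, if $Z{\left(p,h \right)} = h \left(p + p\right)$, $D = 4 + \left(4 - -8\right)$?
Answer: $-124$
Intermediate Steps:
$D = 16$ ($D = 4 + \left(4 + 8\right) = 4 + 12 = 16$)
$Z{\left(p,h \right)} = 2 h p$ ($Z{\left(p,h \right)} = h 2 p = 2 h p$)
$B{\left(m,t \right)} = - 4 m^{2}$ ($B{\left(m,t \right)} = m 2 \left(-2\right) m = m \left(- 4 m\right) = - 4 m^{2}$)
$B{\left(D,-7 \right)} - -900 = - 4 \cdot 16^{2} - -900 = \left(-4\right) 256 + 900 = -1024 + 900 = -124$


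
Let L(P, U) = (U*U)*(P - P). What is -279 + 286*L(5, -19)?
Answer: -279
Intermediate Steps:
L(P, U) = 0 (L(P, U) = U²*0 = 0)
-279 + 286*L(5, -19) = -279 + 286*0 = -279 + 0 = -279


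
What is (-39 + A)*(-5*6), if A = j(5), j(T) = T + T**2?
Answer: 270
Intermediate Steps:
A = 30 (A = 5*(1 + 5) = 5*6 = 30)
(-39 + A)*(-5*6) = (-39 + 30)*(-5*6) = -9*(-30) = 270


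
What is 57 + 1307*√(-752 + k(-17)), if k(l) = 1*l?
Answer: 57 + 1307*I*√769 ≈ 57.0 + 36244.0*I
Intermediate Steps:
k(l) = l
57 + 1307*√(-752 + k(-17)) = 57 + 1307*√(-752 - 17) = 57 + 1307*√(-769) = 57 + 1307*(I*√769) = 57 + 1307*I*√769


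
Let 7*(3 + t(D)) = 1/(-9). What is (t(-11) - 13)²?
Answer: 1018081/3969 ≈ 256.51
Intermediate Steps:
t(D) = -190/63 (t(D) = -3 + (⅐)/(-9) = -3 + (⅐)*(-⅑) = -3 - 1/63 = -190/63)
(t(-11) - 13)² = (-190/63 - 13)² = (-1009/63)² = 1018081/3969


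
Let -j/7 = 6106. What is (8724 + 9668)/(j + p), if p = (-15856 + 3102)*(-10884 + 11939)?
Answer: -4598/3374553 ≈ -0.0013626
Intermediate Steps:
j = -42742 (j = -7*6106 = -42742)
p = -13455470 (p = -12754*1055 = -13455470)
(8724 + 9668)/(j + p) = (8724 + 9668)/(-42742 - 13455470) = 18392/(-13498212) = 18392*(-1/13498212) = -4598/3374553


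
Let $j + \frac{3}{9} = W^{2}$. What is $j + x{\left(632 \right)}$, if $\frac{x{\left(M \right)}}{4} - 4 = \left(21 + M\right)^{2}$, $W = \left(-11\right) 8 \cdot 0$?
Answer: $\frac{5116955}{3} \approx 1.7057 \cdot 10^{6}$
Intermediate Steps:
$W = 0$ ($W = \left(-88\right) 0 = 0$)
$x{\left(M \right)} = 16 + 4 \left(21 + M\right)^{2}$
$j = - \frac{1}{3}$ ($j = - \frac{1}{3} + 0^{2} = - \frac{1}{3} + 0 = - \frac{1}{3} \approx -0.33333$)
$j + x{\left(632 \right)} = - \frac{1}{3} + \left(16 + 4 \left(21 + 632\right)^{2}\right) = - \frac{1}{3} + \left(16 + 4 \cdot 653^{2}\right) = - \frac{1}{3} + \left(16 + 4 \cdot 426409\right) = - \frac{1}{3} + \left(16 + 1705636\right) = - \frac{1}{3} + 1705652 = \frac{5116955}{3}$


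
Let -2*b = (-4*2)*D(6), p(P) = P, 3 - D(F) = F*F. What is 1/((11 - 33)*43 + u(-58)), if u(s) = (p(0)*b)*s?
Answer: -1/946 ≈ -0.0010571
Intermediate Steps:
D(F) = 3 - F² (D(F) = 3 - F*F = 3 - F²)
b = -132 (b = -(-4*2)*(3 - 1*6²)/2 = -(-4)*(3 - 1*36) = -(-4)*(3 - 36) = -(-4)*(-33) = -½*264 = -132)
u(s) = 0 (u(s) = (0*(-132))*s = 0*s = 0)
1/((11 - 33)*43 + u(-58)) = 1/((11 - 33)*43 + 0) = 1/(-22*43 + 0) = 1/(-946 + 0) = 1/(-946) = -1/946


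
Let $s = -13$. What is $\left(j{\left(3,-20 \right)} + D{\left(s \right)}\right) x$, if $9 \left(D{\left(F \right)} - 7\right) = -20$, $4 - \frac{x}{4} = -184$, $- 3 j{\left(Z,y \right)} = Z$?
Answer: $\frac{25568}{9} \approx 2840.9$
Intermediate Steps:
$j{\left(Z,y \right)} = - \frac{Z}{3}$
$x = 752$ ($x = 16 - -736 = 16 + 736 = 752$)
$D{\left(F \right)} = \frac{43}{9}$ ($D{\left(F \right)} = 7 + \frac{1}{9} \left(-20\right) = 7 - \frac{20}{9} = \frac{43}{9}$)
$\left(j{\left(3,-20 \right)} + D{\left(s \right)}\right) x = \left(\left(- \frac{1}{3}\right) 3 + \frac{43}{9}\right) 752 = \left(-1 + \frac{43}{9}\right) 752 = \frac{34}{9} \cdot 752 = \frac{25568}{9}$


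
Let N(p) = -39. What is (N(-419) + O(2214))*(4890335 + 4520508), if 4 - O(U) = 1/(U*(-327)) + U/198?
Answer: -3461127489555359/7963758 ≈ -4.3461e+8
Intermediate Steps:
O(U) = 4 - U/198 + 1/(327*U) (O(U) = 4 - (1/(U*(-327)) + U/198) = 4 - (-1/327/U + U*(1/198)) = 4 - (-1/(327*U) + U/198) = 4 + (-U/198 + 1/(327*U)) = 4 - U/198 + 1/(327*U))
(N(-419) + O(2214))*(4890335 + 4520508) = (-39 + (4 - 1/198*2214 + (1/327)/2214))*(4890335 + 4520508) = (-39 + (4 - 123/11 + (1/327)*(1/2214)))*9410843 = (-39 + (4 - 123/11 + 1/723978))*9410843 = (-39 - 57194251/7963758)*9410843 = -367780813/7963758*9410843 = -3461127489555359/7963758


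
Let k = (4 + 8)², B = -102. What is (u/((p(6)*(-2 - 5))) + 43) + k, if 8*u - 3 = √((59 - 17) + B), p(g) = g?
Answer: 20943/112 - I*√15/168 ≈ 186.99 - 0.023053*I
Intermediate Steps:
k = 144 (k = 12² = 144)
u = 3/8 + I*√15/4 (u = 3/8 + √((59 - 17) - 102)/8 = 3/8 + √(42 - 102)/8 = 3/8 + √(-60)/8 = 3/8 + (2*I*√15)/8 = 3/8 + I*√15/4 ≈ 0.375 + 0.96825*I)
(u/((p(6)*(-2 - 5))) + 43) + k = ((3/8 + I*√15/4)/((6*(-2 - 5))) + 43) + 144 = ((3/8 + I*√15/4)/((6*(-7))) + 43) + 144 = ((3/8 + I*√15/4)/(-42) + 43) + 144 = ((3/8 + I*√15/4)*(-1/42) + 43) + 144 = ((-1/112 - I*√15/168) + 43) + 144 = (4815/112 - I*√15/168) + 144 = 20943/112 - I*√15/168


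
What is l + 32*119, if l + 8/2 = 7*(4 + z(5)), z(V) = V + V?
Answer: 3902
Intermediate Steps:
z(V) = 2*V
l = 94 (l = -4 + 7*(4 + 2*5) = -4 + 7*(4 + 10) = -4 + 7*14 = -4 + 98 = 94)
l + 32*119 = 94 + 32*119 = 94 + 3808 = 3902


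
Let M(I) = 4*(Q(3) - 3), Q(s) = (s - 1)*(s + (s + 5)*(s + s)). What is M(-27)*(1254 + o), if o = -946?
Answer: 121968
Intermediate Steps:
Q(s) = (-1 + s)*(s + 2*s*(5 + s)) (Q(s) = (-1 + s)*(s + (5 + s)*(2*s)) = (-1 + s)*(s + 2*s*(5 + s)))
M(I) = 396 (M(I) = 4*(3*(-11 + 2*3² + 9*3) - 3) = 4*(3*(-11 + 2*9 + 27) - 3) = 4*(3*(-11 + 18 + 27) - 3) = 4*(3*34 - 3) = 4*(102 - 3) = 4*99 = 396)
M(-27)*(1254 + o) = 396*(1254 - 946) = 396*308 = 121968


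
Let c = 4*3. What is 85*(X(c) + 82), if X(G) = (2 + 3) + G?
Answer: 8415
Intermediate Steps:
c = 12
X(G) = 5 + G
85*(X(c) + 82) = 85*((5 + 12) + 82) = 85*(17 + 82) = 85*99 = 8415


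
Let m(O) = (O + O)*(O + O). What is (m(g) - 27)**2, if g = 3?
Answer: 81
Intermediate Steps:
m(O) = 4*O**2 (m(O) = (2*O)*(2*O) = 4*O**2)
(m(g) - 27)**2 = (4*3**2 - 27)**2 = (4*9 - 27)**2 = (36 - 27)**2 = 9**2 = 81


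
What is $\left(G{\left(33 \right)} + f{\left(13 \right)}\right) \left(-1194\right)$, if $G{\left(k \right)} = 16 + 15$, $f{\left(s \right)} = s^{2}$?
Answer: $-238800$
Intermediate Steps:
$G{\left(k \right)} = 31$
$\left(G{\left(33 \right)} + f{\left(13 \right)}\right) \left(-1194\right) = \left(31 + 13^{2}\right) \left(-1194\right) = \left(31 + 169\right) \left(-1194\right) = 200 \left(-1194\right) = -238800$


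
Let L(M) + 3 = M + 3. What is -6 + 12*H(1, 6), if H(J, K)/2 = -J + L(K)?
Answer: 114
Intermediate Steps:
L(M) = M (L(M) = -3 + (M + 3) = -3 + (3 + M) = M)
H(J, K) = -2*J + 2*K (H(J, K) = 2*(-J + K) = 2*(K - J) = -2*J + 2*K)
-6 + 12*H(1, 6) = -6 + 12*(-2*1 + 2*6) = -6 + 12*(-2 + 12) = -6 + 12*10 = -6 + 120 = 114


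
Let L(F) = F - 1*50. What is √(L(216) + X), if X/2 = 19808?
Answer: √39782 ≈ 199.45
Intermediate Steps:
X = 39616 (X = 2*19808 = 39616)
L(F) = -50 + F (L(F) = F - 50 = -50 + F)
√(L(216) + X) = √((-50 + 216) + 39616) = √(166 + 39616) = √39782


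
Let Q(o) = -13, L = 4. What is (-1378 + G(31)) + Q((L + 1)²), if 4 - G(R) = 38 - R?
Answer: -1394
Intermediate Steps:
G(R) = -34 + R (G(R) = 4 - (38 - R) = 4 + (-38 + R) = -34 + R)
(-1378 + G(31)) + Q((L + 1)²) = (-1378 + (-34 + 31)) - 13 = (-1378 - 3) - 13 = -1381 - 13 = -1394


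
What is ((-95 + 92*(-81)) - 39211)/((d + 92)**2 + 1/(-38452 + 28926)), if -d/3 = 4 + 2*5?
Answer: -148472236/7938333 ≈ -18.703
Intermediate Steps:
d = -42 (d = -3*(4 + 2*5) = -3*(4 + 10) = -3*14 = -42)
((-95 + 92*(-81)) - 39211)/((d + 92)**2 + 1/(-38452 + 28926)) = ((-95 + 92*(-81)) - 39211)/((-42 + 92)**2 + 1/(-38452 + 28926)) = ((-95 - 7452) - 39211)/(50**2 + 1/(-9526)) = (-7547 - 39211)/(2500 - 1/9526) = -46758/23814999/9526 = -46758*9526/23814999 = -148472236/7938333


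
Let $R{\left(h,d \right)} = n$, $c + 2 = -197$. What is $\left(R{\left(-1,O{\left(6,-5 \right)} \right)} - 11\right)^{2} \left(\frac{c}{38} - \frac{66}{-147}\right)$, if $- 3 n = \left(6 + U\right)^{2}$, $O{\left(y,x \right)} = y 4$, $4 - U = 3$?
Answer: $- \frac{29972230}{8379} \approx -3577.1$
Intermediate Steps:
$U = 1$ ($U = 4 - 3 = 1$)
$c = -199$ ($c = -2 - 197 = -199$)
$O{\left(y,x \right)} = 4 y$
$n = - \frac{49}{3}$ ($n = - \frac{\left(6 + 1\right)^{2}}{3} = - \frac{7^{2}}{3} = \left(- \frac{1}{3}\right) 49 = - \frac{49}{3} \approx -16.333$)
$R{\left(h,d \right)} = - \frac{49}{3}$
$\left(R{\left(-1,O{\left(6,-5 \right)} \right)} - 11\right)^{2} \left(\frac{c}{38} - \frac{66}{-147}\right) = \left(- \frac{49}{3} - 11\right)^{2} \left(- \frac{199}{38} - \frac{66}{-147}\right) = \left(- \frac{82}{3}\right)^{2} \left(\left(-199\right) \frac{1}{38} - - \frac{22}{49}\right) = \frac{6724 \left(- \frac{199}{38} + \frac{22}{49}\right)}{9} = \frac{6724}{9} \left(- \frac{8915}{1862}\right) = - \frac{29972230}{8379}$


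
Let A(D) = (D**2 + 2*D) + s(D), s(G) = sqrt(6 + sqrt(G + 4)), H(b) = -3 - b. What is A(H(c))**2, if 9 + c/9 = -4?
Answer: (13224 + sqrt(6 + sqrt(118)))**2 ≈ 1.7498e+8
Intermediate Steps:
c = -117 (c = -81 + 9*(-4) = -81 - 36 = -117)
s(G) = sqrt(6 + sqrt(4 + G))
A(D) = D**2 + sqrt(6 + sqrt(4 + D)) + 2*D (A(D) = (D**2 + 2*D) + sqrt(6 + sqrt(4 + D)) = D**2 + sqrt(6 + sqrt(4 + D)) + 2*D)
A(H(c))**2 = ((-3 - 1*(-117))**2 + sqrt(6 + sqrt(4 + (-3 - 1*(-117)))) + 2*(-3 - 1*(-117)))**2 = ((-3 + 117)**2 + sqrt(6 + sqrt(4 + (-3 + 117))) + 2*(-3 + 117))**2 = (114**2 + sqrt(6 + sqrt(4 + 114)) + 2*114)**2 = (12996 + sqrt(6 + sqrt(118)) + 228)**2 = (13224 + sqrt(6 + sqrt(118)))**2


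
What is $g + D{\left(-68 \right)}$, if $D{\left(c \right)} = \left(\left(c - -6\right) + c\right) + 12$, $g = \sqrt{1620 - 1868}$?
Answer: $-118 + 2 i \sqrt{62} \approx -118.0 + 15.748 i$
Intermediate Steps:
$g = 2 i \sqrt{62}$ ($g = \sqrt{-248} = 2 i \sqrt{62} \approx 15.748 i$)
$D{\left(c \right)} = 18 + 2 c$ ($D{\left(c \right)} = \left(\left(c + 6\right) + c\right) + 12 = \left(\left(6 + c\right) + c\right) + 12 = \left(6 + 2 c\right) + 12 = 18 + 2 c$)
$g + D{\left(-68 \right)} = 2 i \sqrt{62} + \left(18 + 2 \left(-68\right)\right) = 2 i \sqrt{62} + \left(18 - 136\right) = 2 i \sqrt{62} - 118 = -118 + 2 i \sqrt{62}$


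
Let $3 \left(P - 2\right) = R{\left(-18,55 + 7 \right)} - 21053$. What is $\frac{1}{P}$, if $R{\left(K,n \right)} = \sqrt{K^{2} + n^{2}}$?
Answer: $- \frac{21047}{147657347} - \frac{2 \sqrt{1042}}{147657347} \approx -0.00014298$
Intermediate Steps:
$P = - \frac{21047}{3} + \frac{2 \sqrt{1042}}{3}$ ($P = 2 + \frac{\sqrt{\left(-18\right)^{2} + \left(55 + 7\right)^{2}} - 21053}{3} = 2 + \frac{\sqrt{324 + 62^{2}} - 21053}{3} = 2 + \frac{\sqrt{324 + 3844} - 21053}{3} = 2 + \frac{\sqrt{4168} - 21053}{3} = 2 + \frac{2 \sqrt{1042} - 21053}{3} = 2 + \frac{-21053 + 2 \sqrt{1042}}{3} = 2 - \left(\frac{21053}{3} - \frac{2 \sqrt{1042}}{3}\right) = - \frac{21047}{3} + \frac{2 \sqrt{1042}}{3} \approx -6994.1$)
$\frac{1}{P} = \frac{1}{- \frac{21047}{3} + \frac{2 \sqrt{1042}}{3}}$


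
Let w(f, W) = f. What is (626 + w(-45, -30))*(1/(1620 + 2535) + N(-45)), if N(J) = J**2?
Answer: 4888461956/4155 ≈ 1.1765e+6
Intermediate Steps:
(626 + w(-45, -30))*(1/(1620 + 2535) + N(-45)) = (626 - 45)*(1/(1620 + 2535) + (-45)**2) = 581*(1/4155 + 2025) = 581*(8413876/4155) = 4888461956/4155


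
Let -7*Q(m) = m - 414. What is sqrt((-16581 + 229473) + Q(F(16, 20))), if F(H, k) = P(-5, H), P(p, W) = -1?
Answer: sqrt(10434613)/7 ≈ 461.47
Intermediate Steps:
F(H, k) = -1
Q(m) = 414/7 - m/7 (Q(m) = -(m - 414)/7 = -(-414 + m)/7 = 414/7 - m/7)
sqrt((-16581 + 229473) + Q(F(16, 20))) = sqrt((-16581 + 229473) + (414/7 - 1/7*(-1))) = sqrt(212892 + (414/7 + 1/7)) = sqrt(212892 + 415/7) = sqrt(1490659/7) = sqrt(10434613)/7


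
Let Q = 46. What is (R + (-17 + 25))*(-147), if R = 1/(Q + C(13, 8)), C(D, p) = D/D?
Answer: -55419/47 ≈ -1179.1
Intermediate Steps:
C(D, p) = 1
R = 1/47 (R = 1/(46 + 1) = 1/47 ≈ 0.021277)
(R + (-17 + 25))*(-147) = (1/47 + (-17 + 25))*(-147) = (1/47 + 8)*(-147) = (377/47)*(-147) = -55419/47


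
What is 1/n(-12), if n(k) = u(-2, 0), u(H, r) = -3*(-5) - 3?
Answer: 1/12 ≈ 0.083333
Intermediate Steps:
u(H, r) = 12 (u(H, r) = 15 - 3 = 12)
n(k) = 12
1/n(-12) = 1/12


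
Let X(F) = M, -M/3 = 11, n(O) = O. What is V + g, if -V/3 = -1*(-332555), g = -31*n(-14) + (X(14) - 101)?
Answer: -997365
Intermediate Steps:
M = -33 (M = -3*11 = -33)
X(F) = -33
g = 300 (g = -31*(-14) + (-33 - 101) = 434 - 134 = 300)
V = -997665 (V = -(-3)*(-332555) = -3*332555 = -997665)
V + g = -997665 + 300 = -997365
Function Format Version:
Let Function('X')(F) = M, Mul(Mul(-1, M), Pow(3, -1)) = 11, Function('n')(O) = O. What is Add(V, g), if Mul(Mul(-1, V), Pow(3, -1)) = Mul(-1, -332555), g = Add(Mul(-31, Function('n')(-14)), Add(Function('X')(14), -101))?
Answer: -997365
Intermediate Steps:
M = -33 (M = Mul(-3, 11) = -33)
Function('X')(F) = -33
g = 300 (g = Add(Mul(-31, -14), Add(-33, -101)) = Add(434, -134) = 300)
V = -997665 (V = Mul(-3, Mul(-1, -332555)) = Mul(-3, 332555) = -997665)
Add(V, g) = Add(-997665, 300) = -997365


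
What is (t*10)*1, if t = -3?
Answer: -30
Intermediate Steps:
(t*10)*1 = -3*10*1 = -30*1 = -30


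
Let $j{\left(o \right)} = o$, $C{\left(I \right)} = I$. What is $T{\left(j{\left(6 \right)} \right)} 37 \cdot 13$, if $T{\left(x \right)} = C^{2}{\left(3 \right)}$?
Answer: $4329$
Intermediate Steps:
$T{\left(x \right)} = 9$ ($T{\left(x \right)} = 3^{2} = 9$)
$T{\left(j{\left(6 \right)} \right)} 37 \cdot 13 = 9 \cdot 37 \cdot 13 = 333 \cdot 13 = 4329$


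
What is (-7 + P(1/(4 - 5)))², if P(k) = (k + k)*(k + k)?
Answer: 9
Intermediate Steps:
P(k) = 4*k² (P(k) = (2*k)*(2*k) = 4*k²)
(-7 + P(1/(4 - 5)))² = (-7 + 4*(1/(4 - 5))²)² = (-7 + 4*(1/(-1))²)² = (-7 + 4*(-1)²)² = (-7 + 4*1)² = (-7 + 4)² = (-3)² = 9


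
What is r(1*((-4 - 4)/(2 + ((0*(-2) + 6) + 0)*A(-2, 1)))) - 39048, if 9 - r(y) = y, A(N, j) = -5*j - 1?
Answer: -663667/17 ≈ -39039.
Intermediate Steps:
A(N, j) = -1 - 5*j
r(y) = 9 - y
r(1*((-4 - 4)/(2 + ((0*(-2) + 6) + 0)*A(-2, 1)))) - 39048 = (9 - (-4 - 4)/(2 + ((0*(-2) + 6) + 0)*(-1 - 5*1))) - 39048 = (9 - (-8/(2 + ((0 + 6) + 0)*(-1 - 5)))) - 39048 = (9 - (-8/(2 + (6 + 0)*(-6)))) - 39048 = (9 - (-8/(2 + 6*(-6)))) - 39048 = (9 - (-8/(2 - 36))) - 39048 = (9 - (-8/(-34))) - 39048 = (9 - (-8*(-1/34))) - 39048 = (9 - 4/17) - 39048 = 149/17 - 39048 = -663667/17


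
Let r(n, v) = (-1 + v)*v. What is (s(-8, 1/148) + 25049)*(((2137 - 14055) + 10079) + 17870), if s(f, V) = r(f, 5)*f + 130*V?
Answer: 29526713381/74 ≈ 3.9901e+8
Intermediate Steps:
r(n, v) = v*(-1 + v)
s(f, V) = 20*f + 130*V (s(f, V) = (5*(-1 + 5))*f + 130*V = (5*4)*f + 130*V = 20*f + 130*V)
(s(-8, 1/148) + 25049)*(((2137 - 14055) + 10079) + 17870) = ((20*(-8) + 130/148) + 25049)*(((2137 - 14055) + 10079) + 17870) = ((-160 + 130*(1/148)) + 25049)*((-11918 + 10079) + 17870) = ((-160 + 65/74) + 25049)*(-1839 + 17870) = (-11775/74 + 25049)*16031 = (1841851/74)*16031 = 29526713381/74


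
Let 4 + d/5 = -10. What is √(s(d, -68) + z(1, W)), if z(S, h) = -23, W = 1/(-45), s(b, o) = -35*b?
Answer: √2427 ≈ 49.265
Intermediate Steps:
d = -70 (d = -20 + 5*(-10) = -20 - 50 = -70)
W = -1/45 ≈ -0.022222
√(s(d, -68) + z(1, W)) = √(-35*(-70) - 23) = √(2450 - 23) = √2427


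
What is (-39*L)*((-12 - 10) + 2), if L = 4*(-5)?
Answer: -15600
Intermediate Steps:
L = -20
(-39*L)*((-12 - 10) + 2) = (-39*(-20))*((-12 - 10) + 2) = 780*(-22 + 2) = 780*(-20) = -15600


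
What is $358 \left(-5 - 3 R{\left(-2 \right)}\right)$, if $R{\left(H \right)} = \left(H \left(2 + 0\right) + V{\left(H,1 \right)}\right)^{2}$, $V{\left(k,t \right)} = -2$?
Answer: $-40454$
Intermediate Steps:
$R{\left(H \right)} = \left(-2 + 2 H\right)^{2}$ ($R{\left(H \right)} = \left(H \left(2 + 0\right) - 2\right)^{2} = \left(H 2 - 2\right)^{2} = \left(2 H - 2\right)^{2} = \left(-2 + 2 H\right)^{2}$)
$358 \left(-5 - 3 R{\left(-2 \right)}\right) = 358 \left(-5 - 3 \cdot 4 \left(-1 - 2\right)^{2}\right) = 358 \left(-5 - 3 \cdot 4 \left(-3\right)^{2}\right) = 358 \left(-5 - 3 \cdot 4 \cdot 9\right) = 358 \left(-5 - 108\right) = 358 \left(-113\right) = -40454$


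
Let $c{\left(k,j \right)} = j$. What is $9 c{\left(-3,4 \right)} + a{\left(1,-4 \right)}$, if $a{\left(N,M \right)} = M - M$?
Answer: $36$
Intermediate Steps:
$a{\left(N,M \right)} = 0$
$9 c{\left(-3,4 \right)} + a{\left(1,-4 \right)} = 9 \cdot 4 + 0 = 36 + 0 = 36$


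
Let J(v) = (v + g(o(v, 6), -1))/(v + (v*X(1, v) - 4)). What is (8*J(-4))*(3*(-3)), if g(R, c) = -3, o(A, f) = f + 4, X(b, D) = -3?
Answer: 126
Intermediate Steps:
o(A, f) = 4 + f
J(v) = (-3 + v)/(-4 - 2*v) (J(v) = (v - 3)/(v + (v*(-3) - 4)) = (-3 + v)/(v + (-3*v - 4)) = (-3 + v)/(v + (-4 - 3*v)) = (-3 + v)/(-4 - 2*v))
(8*J(-4))*(3*(-3)) = (8*((3 - 1*(-4))/(2*(2 - 4))))*(3*(-3)) = (8*((½)*(3 + 4)/(-2)))*(-9) = (8*((½)*(-½)*7))*(-9) = (8*(-7/4))*(-9) = -14*(-9) = 126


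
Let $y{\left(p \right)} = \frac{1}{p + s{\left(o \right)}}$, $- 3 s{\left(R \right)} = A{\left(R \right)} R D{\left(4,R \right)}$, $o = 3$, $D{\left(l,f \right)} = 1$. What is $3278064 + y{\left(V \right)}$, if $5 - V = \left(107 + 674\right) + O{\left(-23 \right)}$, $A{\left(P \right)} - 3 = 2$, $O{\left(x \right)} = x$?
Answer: $\frac{2484772511}{758} \approx 3.2781 \cdot 10^{6}$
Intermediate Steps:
$A{\left(P \right)} = 5$ ($A{\left(P \right)} = 3 + 2 = 5$)
$s{\left(R \right)} = - \frac{5 R}{3}$ ($s{\left(R \right)} = - \frac{5 R 1}{3} = - \frac{5 R}{3}$)
$V = -753$ ($V = 5 - \left(\left(107 + 674\right) - 23\right) = 5 - \left(781 - 23\right) = 5 - 758 = -753$)
$y{\left(p \right)} = \frac{1}{-5 + p}$ ($y{\left(p \right)} = \frac{1}{p - 5} = \frac{1}{-5 + p}$)
$3278064 + y{\left(V \right)} = 3278064 + \frac{1}{-5 - 753} = 3278064 + \frac{1}{-758} = 3278064 - \frac{1}{758} = \frac{2484772511}{758}$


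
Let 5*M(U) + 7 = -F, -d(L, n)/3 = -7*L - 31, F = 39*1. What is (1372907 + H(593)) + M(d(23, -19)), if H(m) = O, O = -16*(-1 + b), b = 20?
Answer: 6862969/5 ≈ 1.3726e+6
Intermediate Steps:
F = 39
d(L, n) = 93 + 21*L (d(L, n) = -3*(-7*L - 31) = -3*(-31 - 7*L) = 93 + 21*L)
M(U) = -46/5 (M(U) = -7/5 + (-1*39)/5 = -7/5 + (⅕)*(-39) = -7/5 - 39/5 = -46/5)
O = -304 (O = -16*(-1 + 20) = -16*19 = -304)
H(m) = -304
(1372907 + H(593)) + M(d(23, -19)) = (1372907 - 304) - 46/5 = 1372603 - 46/5 = 6862969/5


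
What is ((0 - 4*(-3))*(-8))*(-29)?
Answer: 2784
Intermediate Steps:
((0 - 4*(-3))*(-8))*(-29) = ((0 + 12)*(-8))*(-29) = (12*(-8))*(-29) = -96*(-29) = 2784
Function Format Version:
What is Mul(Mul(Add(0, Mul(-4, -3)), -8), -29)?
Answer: 2784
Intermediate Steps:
Mul(Mul(Add(0, Mul(-4, -3)), -8), -29) = Mul(Mul(Add(0, 12), -8), -29) = Mul(Mul(12, -8), -29) = Mul(-96, -29) = 2784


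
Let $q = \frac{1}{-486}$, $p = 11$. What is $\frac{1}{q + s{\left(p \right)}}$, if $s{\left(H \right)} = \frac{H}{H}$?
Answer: $\frac{486}{485} \approx 1.0021$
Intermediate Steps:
$s{\left(H \right)} = 1$
$q = - \frac{1}{486} \approx -0.0020576$
$\frac{1}{q + s{\left(p \right)}} = \frac{1}{- \frac{1}{486} + 1} = \frac{1}{\frac{485}{486}} = \frac{486}{485}$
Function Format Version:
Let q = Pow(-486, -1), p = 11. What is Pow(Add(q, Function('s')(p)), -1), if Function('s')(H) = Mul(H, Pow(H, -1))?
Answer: Rational(486, 485) ≈ 1.0021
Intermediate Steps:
Function('s')(H) = 1
q = Rational(-1, 486) ≈ -0.0020576
Pow(Add(q, Function('s')(p)), -1) = Pow(Add(Rational(-1, 486), 1), -1) = Pow(Rational(485, 486), -1) = Rational(486, 485)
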